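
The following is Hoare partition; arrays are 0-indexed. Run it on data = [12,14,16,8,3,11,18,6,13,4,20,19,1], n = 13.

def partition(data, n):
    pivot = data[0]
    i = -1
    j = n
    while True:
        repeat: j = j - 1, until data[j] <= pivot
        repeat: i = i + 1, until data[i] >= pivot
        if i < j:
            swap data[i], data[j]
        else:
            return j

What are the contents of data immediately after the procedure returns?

pivot = data[0] = 12; i = -1, j = 13
j→12 (data[12]=1≤12), i→0 (data[0]=12≥12); i<j, swap → [1,14,16,8,3,11,18,6,13,4,20,19,12]
j→9 (data[9]=4≤12), i→1 (data[1]=14≥12); i<j, swap → [1,4,16,8,3,11,18,6,13,14,20,19,12]
j→7 (data[7]=6≤12), i→2 (data[2]=16≥12); i<j, swap → [1,4,6,8,3,11,18,16,13,14,20,19,12]
j→5, i→6; i≥j, return j=5. data = [1,4,6,8,3,11,18,16,13,14,20,19,12]

[1,4,6,8,3,11,18,16,13,14,20,19,12]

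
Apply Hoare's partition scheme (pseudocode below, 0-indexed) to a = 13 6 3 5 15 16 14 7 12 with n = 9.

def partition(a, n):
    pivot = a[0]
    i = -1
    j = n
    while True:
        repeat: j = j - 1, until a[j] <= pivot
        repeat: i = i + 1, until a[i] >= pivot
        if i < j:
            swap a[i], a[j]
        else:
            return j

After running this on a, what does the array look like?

pivot=13
j stops at 8 (12), i stops at 0 (13); swap ⇒ 12 6 3 5 15 16 14 7 13
j stops at 7 (7), i stops at 4 (15); swap ⇒ 12 6 3 5 7 16 14 15 13
j stops at 4, i stops at 5; i≥j ⇒ return 4. a=12 6 3 5 7 16 14 15 13

12 6 3 5 7 16 14 15 13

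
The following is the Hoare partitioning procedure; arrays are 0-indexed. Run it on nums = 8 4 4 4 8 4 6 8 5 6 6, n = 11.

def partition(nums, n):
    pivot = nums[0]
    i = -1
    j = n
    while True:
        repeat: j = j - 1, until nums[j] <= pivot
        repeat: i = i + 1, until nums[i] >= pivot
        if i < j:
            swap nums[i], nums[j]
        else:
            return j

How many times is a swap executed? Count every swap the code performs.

3

pivot = nums[0] = 8; i = -1, j = 11
j→10 (nums[10]=6≤8), i→0 (nums[0]=8≥8); i<j, swap → 6 4 4 4 8 4 6 8 5 6 8
j→9 (nums[9]=6≤8), i→4 (nums[4]=8≥8); i<j, swap → 6 4 4 4 6 4 6 8 5 8 8
j→8 (nums[8]=5≤8), i→7 (nums[7]=8≥8); i<j, swap → 6 4 4 4 6 4 6 5 8 8 8
j→7, i→8; i≥j, return j=7. nums = 6 4 4 4 6 4 6 5 8 8 8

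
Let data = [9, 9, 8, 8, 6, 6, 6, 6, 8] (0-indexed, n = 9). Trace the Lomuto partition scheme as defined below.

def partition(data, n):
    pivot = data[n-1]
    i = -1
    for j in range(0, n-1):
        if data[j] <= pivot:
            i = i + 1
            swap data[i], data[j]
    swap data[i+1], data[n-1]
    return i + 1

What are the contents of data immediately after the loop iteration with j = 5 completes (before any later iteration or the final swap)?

pivot = data[8] = 8; i = -1
j=0: data[0]=9 > 8 → no swap
j=1: data[1]=9 > 8 → no swap
j=2: data[2]=8 ≤ 8 → i=0, swap data[0],data[2] → [8, 9, 9, 8, 6, 6, 6, 6, 8]
j=3: data[3]=8 ≤ 8 → i=1, swap data[1],data[3] → [8, 8, 9, 9, 6, 6, 6, 6, 8]
j=4: data[4]=6 ≤ 8 → i=2, swap data[2],data[4] → [8, 8, 6, 9, 9, 6, 6, 6, 8]
j=5: data[5]=6 ≤ 8 → i=3, swap data[3],data[5] → [8, 8, 6, 6, 9, 9, 6, 6, 8]
(after j=5) data = [8, 8, 6, 6, 9, 9, 6, 6, 8]

[8, 8, 6, 6, 9, 9, 6, 6, 8]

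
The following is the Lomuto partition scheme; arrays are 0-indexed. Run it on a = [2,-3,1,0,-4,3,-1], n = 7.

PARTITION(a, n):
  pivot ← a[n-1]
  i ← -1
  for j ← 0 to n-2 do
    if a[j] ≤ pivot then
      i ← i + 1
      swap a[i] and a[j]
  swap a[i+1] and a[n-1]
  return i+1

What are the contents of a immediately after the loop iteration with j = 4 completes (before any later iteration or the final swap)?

[-3,-4,1,0,2,3,-1]

pivot=-1, i=-1
j=0: 2>-1, skip
j=1: -3≤-1, i=0, swap(0,1) ⇒ [-3,2,1,0,-4,3,-1]
j=2: 1>-1, skip
j=3: 0>-1, skip
j=4: -4≤-1, i=1, swap(1,4) ⇒ [-3,-4,1,0,2,3,-1]
(after j=4) a = [-3,-4,1,0,2,3,-1]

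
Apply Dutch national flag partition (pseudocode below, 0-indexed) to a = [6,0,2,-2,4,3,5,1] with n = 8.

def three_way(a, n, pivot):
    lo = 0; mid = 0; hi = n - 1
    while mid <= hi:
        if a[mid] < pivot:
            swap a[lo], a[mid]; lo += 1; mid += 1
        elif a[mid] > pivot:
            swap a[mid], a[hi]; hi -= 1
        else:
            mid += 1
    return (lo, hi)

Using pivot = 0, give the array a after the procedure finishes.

lo=0 mid=0 hi=7
6>0: swap(0,7), hi=6 ⇒ [1,0,2,-2,4,3,5,6]
1>0: swap(0,6), hi=5 ⇒ [5,0,2,-2,4,3,1,6]
5>0: swap(0,5), hi=4 ⇒ [3,0,2,-2,4,5,1,6]
3>0: swap(0,4), hi=3 ⇒ [4,0,2,-2,3,5,1,6]
4>0: swap(0,3), hi=2 ⇒ [-2,0,2,4,3,5,1,6]
-2<0: swap(0,0), lo=1 mid=1 ⇒ [-2,0,2,4,3,5,1,6]
0=0: mid=2
2>0: swap(2,2), hi=1 ⇒ [-2,0,2,4,3,5,1,6]
done. lo=1 hi=1; a=[-2,0,2,4,3,5,1,6]

[-2,0,2,4,3,5,1,6]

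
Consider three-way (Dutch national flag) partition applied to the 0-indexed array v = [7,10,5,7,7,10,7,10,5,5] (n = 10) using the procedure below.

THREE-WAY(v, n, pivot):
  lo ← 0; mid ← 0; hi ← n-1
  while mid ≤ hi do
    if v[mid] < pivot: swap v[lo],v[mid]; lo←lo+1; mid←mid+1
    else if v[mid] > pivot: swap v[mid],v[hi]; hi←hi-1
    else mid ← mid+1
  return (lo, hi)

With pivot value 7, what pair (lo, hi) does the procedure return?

pivot = 7; lo=0, mid=0, hi=9
v[mid]=7=7: mid=1
v[mid]=10>7: swap v[1],v[9]; hi=8 → [7,5,5,7,7,10,7,10,5,10]
v[mid]=5<7: swap v[0],v[1]; lo=1,mid=2 → [5,7,5,7,7,10,7,10,5,10]
v[mid]=5<7: swap v[1],v[2]; lo=2,mid=3 → [5,5,7,7,7,10,7,10,5,10]
v[mid]=7=7: mid=4
v[mid]=7=7: mid=5
v[mid]=10>7: swap v[5],v[8]; hi=7 → [5,5,7,7,7,5,7,10,10,10]
v[mid]=5<7: swap v[2],v[5]; lo=3,mid=6 → [5,5,5,7,7,7,7,10,10,10]
v[mid]=7=7: mid=7
v[mid]=10>7: swap v[7],v[7]; hi=6 → [5,5,5,7,7,7,7,10,10,10]
end: lo=3, hi=6; v = [5,5,5,7,7,7,7,10,10,10]

(3, 6)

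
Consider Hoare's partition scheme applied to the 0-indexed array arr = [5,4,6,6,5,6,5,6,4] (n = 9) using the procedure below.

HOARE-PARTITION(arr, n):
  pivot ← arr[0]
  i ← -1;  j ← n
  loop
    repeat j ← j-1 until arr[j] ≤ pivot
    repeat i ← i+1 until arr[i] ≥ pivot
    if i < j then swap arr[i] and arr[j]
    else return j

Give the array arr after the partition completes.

[4,4,5,5,6,6,6,6,5]

pivot = arr[0] = 5; i = -1, j = 9
j→8 (arr[8]=4≤5), i→0 (arr[0]=5≥5); i<j, swap → [4,4,6,6,5,6,5,6,5]
j→6 (arr[6]=5≤5), i→2 (arr[2]=6≥5); i<j, swap → [4,4,5,6,5,6,6,6,5]
j→4 (arr[4]=5≤5), i→3 (arr[3]=6≥5); i<j, swap → [4,4,5,5,6,6,6,6,5]
j→3, i→4; i≥j, return j=3. arr = [4,4,5,5,6,6,6,6,5]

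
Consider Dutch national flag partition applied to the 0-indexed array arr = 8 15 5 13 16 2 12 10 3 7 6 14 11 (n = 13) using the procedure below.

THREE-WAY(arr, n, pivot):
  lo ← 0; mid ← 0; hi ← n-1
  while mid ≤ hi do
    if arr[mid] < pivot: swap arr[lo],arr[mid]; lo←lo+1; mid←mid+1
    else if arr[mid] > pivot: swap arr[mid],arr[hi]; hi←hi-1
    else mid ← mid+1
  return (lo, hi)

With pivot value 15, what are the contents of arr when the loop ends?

8 5 13 11 2 12 10 3 7 6 14 15 16

lo=0 mid=0 hi=12
8<15: swap(0,0), lo=1 mid=1 ⇒ 8 15 5 13 16 2 12 10 3 7 6 14 11
15=15: mid=2
5<15: swap(1,2), lo=2 mid=3 ⇒ 8 5 15 13 16 2 12 10 3 7 6 14 11
13<15: swap(2,3), lo=3 mid=4 ⇒ 8 5 13 15 16 2 12 10 3 7 6 14 11
16>15: swap(4,12), hi=11 ⇒ 8 5 13 15 11 2 12 10 3 7 6 14 16
11<15: swap(3,4), lo=4 mid=5 ⇒ 8 5 13 11 15 2 12 10 3 7 6 14 16
2<15: swap(4,5), lo=5 mid=6 ⇒ 8 5 13 11 2 15 12 10 3 7 6 14 16
12<15: swap(5,6), lo=6 mid=7 ⇒ 8 5 13 11 2 12 15 10 3 7 6 14 16
10<15: swap(6,7), lo=7 mid=8 ⇒ 8 5 13 11 2 12 10 15 3 7 6 14 16
3<15: swap(7,8), lo=8 mid=9 ⇒ 8 5 13 11 2 12 10 3 15 7 6 14 16
7<15: swap(8,9), lo=9 mid=10 ⇒ 8 5 13 11 2 12 10 3 7 15 6 14 16
6<15: swap(9,10), lo=10 mid=11 ⇒ 8 5 13 11 2 12 10 3 7 6 15 14 16
14<15: swap(10,11), lo=11 mid=12 ⇒ 8 5 13 11 2 12 10 3 7 6 14 15 16
done. lo=11 hi=11; arr=8 5 13 11 2 12 10 3 7 6 14 15 16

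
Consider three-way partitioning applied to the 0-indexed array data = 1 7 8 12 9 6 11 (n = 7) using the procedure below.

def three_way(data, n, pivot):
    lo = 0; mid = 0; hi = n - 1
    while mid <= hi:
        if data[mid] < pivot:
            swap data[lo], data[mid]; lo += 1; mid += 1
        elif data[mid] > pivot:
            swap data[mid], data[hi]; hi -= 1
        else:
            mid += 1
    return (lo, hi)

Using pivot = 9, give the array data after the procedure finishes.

lo=0 mid=0 hi=6
1<9: swap(0,0), lo=1 mid=1 ⇒ 1 7 8 12 9 6 11
7<9: swap(1,1), lo=2 mid=2 ⇒ 1 7 8 12 9 6 11
8<9: swap(2,2), lo=3 mid=3 ⇒ 1 7 8 12 9 6 11
12>9: swap(3,6), hi=5 ⇒ 1 7 8 11 9 6 12
11>9: swap(3,5), hi=4 ⇒ 1 7 8 6 9 11 12
6<9: swap(3,3), lo=4 mid=4 ⇒ 1 7 8 6 9 11 12
9=9: mid=5
done. lo=4 hi=4; data=1 7 8 6 9 11 12

1 7 8 6 9 11 12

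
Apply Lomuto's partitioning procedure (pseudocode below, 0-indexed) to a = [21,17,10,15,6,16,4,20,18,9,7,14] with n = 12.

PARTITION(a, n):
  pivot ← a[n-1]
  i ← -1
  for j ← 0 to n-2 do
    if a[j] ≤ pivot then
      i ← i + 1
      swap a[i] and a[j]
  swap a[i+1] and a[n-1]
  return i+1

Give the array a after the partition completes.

[10,6,4,9,7,14,21,20,18,15,17,16]

pivot = a[11] = 14; i = -1
j=0: a[0]=21 > 14 → no swap
j=1: a[1]=17 > 14 → no swap
j=2: a[2]=10 ≤ 14 → i=0, swap a[0],a[2] → [10,17,21,15,6,16,4,20,18,9,7,14]
j=3: a[3]=15 > 14 → no swap
j=4: a[4]=6 ≤ 14 → i=1, swap a[1],a[4] → [10,6,21,15,17,16,4,20,18,9,7,14]
j=5: a[5]=16 > 14 → no swap
j=6: a[6]=4 ≤ 14 → i=2, swap a[2],a[6] → [10,6,4,15,17,16,21,20,18,9,7,14]
j=7: a[7]=20 > 14 → no swap
j=8: a[8]=18 > 14 → no swap
j=9: a[9]=9 ≤ 14 → i=3, swap a[3],a[9] → [10,6,4,9,17,16,21,20,18,15,7,14]
j=10: a[10]=7 ≤ 14 → i=4, swap a[4],a[10] → [10,6,4,9,7,16,21,20,18,15,17,14]
final swap a[5],a[11] → [10,6,4,9,7,14,21,20,18,15,17,16]; return 5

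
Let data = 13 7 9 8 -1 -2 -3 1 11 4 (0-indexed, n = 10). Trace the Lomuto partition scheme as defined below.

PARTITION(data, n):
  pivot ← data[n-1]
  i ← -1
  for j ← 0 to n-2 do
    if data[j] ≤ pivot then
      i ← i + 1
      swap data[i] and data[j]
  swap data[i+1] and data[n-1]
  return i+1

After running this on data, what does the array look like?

-1 -2 -3 1 4 7 9 8 11 13

pivot = data[9] = 4; i = -1
j=0: data[0]=13 > 4 → no swap
j=1: data[1]=7 > 4 → no swap
j=2: data[2]=9 > 4 → no swap
j=3: data[3]=8 > 4 → no swap
j=4: data[4]=-1 ≤ 4 → i=0, swap data[0],data[4] → -1 7 9 8 13 -2 -3 1 11 4
j=5: data[5]=-2 ≤ 4 → i=1, swap data[1],data[5] → -1 -2 9 8 13 7 -3 1 11 4
j=6: data[6]=-3 ≤ 4 → i=2, swap data[2],data[6] → -1 -2 -3 8 13 7 9 1 11 4
j=7: data[7]=1 ≤ 4 → i=3, swap data[3],data[7] → -1 -2 -3 1 13 7 9 8 11 4
j=8: data[8]=11 > 4 → no swap
final swap data[4],data[9] → -1 -2 -3 1 4 7 9 8 11 13; return 4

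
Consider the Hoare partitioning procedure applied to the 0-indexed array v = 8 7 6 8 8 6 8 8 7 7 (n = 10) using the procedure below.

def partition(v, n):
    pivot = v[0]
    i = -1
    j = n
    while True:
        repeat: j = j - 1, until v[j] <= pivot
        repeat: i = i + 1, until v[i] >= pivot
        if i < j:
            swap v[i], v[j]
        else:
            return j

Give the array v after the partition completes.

pivot=8
j stops at 9 (7), i stops at 0 (8); swap ⇒ 7 7 6 8 8 6 8 8 7 8
j stops at 8 (7), i stops at 3 (8); swap ⇒ 7 7 6 7 8 6 8 8 8 8
j stops at 7 (8), i stops at 4 (8); swap ⇒ 7 7 6 7 8 6 8 8 8 8
j stops at 6, i stops at 6; i≥j ⇒ return 6. v=7 7 6 7 8 6 8 8 8 8

7 7 6 7 8 6 8 8 8 8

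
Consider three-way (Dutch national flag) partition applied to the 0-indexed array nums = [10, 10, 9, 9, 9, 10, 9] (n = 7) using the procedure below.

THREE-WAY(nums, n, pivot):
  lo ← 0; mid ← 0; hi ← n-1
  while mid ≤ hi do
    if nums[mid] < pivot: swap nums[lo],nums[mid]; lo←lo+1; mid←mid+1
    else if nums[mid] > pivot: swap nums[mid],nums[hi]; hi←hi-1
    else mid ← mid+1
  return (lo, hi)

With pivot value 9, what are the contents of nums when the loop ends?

[9, 9, 9, 9, 10, 10, 10]

lo=0 mid=0 hi=6
10>9: swap(0,6), hi=5 ⇒ [9, 10, 9, 9, 9, 10, 10]
9=9: mid=1
10>9: swap(1,5), hi=4 ⇒ [9, 10, 9, 9, 9, 10, 10]
10>9: swap(1,4), hi=3 ⇒ [9, 9, 9, 9, 10, 10, 10]
9=9: mid=2
9=9: mid=3
9=9: mid=4
done. lo=0 hi=3; nums=[9, 9, 9, 9, 10, 10, 10]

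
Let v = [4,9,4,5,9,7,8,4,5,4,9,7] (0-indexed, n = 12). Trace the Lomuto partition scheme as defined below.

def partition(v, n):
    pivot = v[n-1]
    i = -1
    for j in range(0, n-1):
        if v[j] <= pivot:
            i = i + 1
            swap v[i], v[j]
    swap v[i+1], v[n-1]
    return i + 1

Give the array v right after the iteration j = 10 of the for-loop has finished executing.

pivot=7, i=-1
j=0: 4≤7, i=0, swap(0,0) ⇒ [4,9,4,5,9,7,8,4,5,4,9,7]
j=1: 9>7, skip
j=2: 4≤7, i=1, swap(1,2) ⇒ [4,4,9,5,9,7,8,4,5,4,9,7]
j=3: 5≤7, i=2, swap(2,3) ⇒ [4,4,5,9,9,7,8,4,5,4,9,7]
j=4: 9>7, skip
j=5: 7≤7, i=3, swap(3,5) ⇒ [4,4,5,7,9,9,8,4,5,4,9,7]
j=6: 8>7, skip
j=7: 4≤7, i=4, swap(4,7) ⇒ [4,4,5,7,4,9,8,9,5,4,9,7]
j=8: 5≤7, i=5, swap(5,8) ⇒ [4,4,5,7,4,5,8,9,9,4,9,7]
j=9: 4≤7, i=6, swap(6,9) ⇒ [4,4,5,7,4,5,4,9,9,8,9,7]
j=10: 9>7, skip
(after j=10) v = [4,4,5,7,4,5,4,9,9,8,9,7]

[4,4,5,7,4,5,4,9,9,8,9,7]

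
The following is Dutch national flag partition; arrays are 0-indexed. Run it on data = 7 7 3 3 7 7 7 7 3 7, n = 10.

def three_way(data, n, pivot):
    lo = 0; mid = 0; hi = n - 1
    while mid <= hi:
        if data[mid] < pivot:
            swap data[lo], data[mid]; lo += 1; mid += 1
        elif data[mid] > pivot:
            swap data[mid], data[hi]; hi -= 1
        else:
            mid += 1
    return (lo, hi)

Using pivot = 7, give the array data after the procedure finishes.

3 3 3 7 7 7 7 7 7 7

pivot = 7; lo=0, mid=0, hi=9
data[mid]=7=7: mid=1
data[mid]=7=7: mid=2
data[mid]=3<7: swap data[0],data[2]; lo=1,mid=3 → 3 7 7 3 7 7 7 7 3 7
data[mid]=3<7: swap data[1],data[3]; lo=2,mid=4 → 3 3 7 7 7 7 7 7 3 7
data[mid]=7=7: mid=5
data[mid]=7=7: mid=6
data[mid]=7=7: mid=7
data[mid]=7=7: mid=8
data[mid]=3<7: swap data[2],data[8]; lo=3,mid=9 → 3 3 3 7 7 7 7 7 7 7
data[mid]=7=7: mid=10
end: lo=3, hi=9; data = 3 3 3 7 7 7 7 7 7 7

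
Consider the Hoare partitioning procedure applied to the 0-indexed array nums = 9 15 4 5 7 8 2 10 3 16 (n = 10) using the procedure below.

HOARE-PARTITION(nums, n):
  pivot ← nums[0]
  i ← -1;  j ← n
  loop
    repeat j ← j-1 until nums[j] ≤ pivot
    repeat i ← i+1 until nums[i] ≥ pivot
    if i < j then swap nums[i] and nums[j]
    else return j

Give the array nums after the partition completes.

pivot = nums[0] = 9; i = -1, j = 10
j→8 (nums[8]=3≤9), i→0 (nums[0]=9≥9); i<j, swap → 3 15 4 5 7 8 2 10 9 16
j→6 (nums[6]=2≤9), i→1 (nums[1]=15≥9); i<j, swap → 3 2 4 5 7 8 15 10 9 16
j→5, i→6; i≥j, return j=5. nums = 3 2 4 5 7 8 15 10 9 16

3 2 4 5 7 8 15 10 9 16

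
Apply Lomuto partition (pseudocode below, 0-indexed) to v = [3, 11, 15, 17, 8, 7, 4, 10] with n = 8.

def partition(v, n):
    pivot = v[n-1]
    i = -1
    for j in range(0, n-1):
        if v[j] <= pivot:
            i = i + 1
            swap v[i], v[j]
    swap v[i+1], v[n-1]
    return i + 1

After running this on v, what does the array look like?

pivot=10, i=-1
j=0: 3≤10, i=0, swap(0,0) ⇒ [3, 11, 15, 17, 8, 7, 4, 10]
j=1: 11>10, skip
j=2: 15>10, skip
j=3: 17>10, skip
j=4: 8≤10, i=1, swap(1,4) ⇒ [3, 8, 15, 17, 11, 7, 4, 10]
j=5: 7≤10, i=2, swap(2,5) ⇒ [3, 8, 7, 17, 11, 15, 4, 10]
j=6: 4≤10, i=3, swap(3,6) ⇒ [3, 8, 7, 4, 11, 15, 17, 10]
swap(4,7) ⇒ [3, 8, 7, 4, 10, 15, 17, 11]; return 4

[3, 8, 7, 4, 10, 15, 17, 11]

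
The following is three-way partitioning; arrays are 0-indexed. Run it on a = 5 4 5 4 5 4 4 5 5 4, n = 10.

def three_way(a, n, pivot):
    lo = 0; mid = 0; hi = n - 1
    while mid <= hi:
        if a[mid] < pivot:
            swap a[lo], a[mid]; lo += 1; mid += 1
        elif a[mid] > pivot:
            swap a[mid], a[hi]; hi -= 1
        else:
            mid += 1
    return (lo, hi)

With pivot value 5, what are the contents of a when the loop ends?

4 4 4 4 4 5 5 5 5 5

lo=0 mid=0 hi=9
5=5: mid=1
4<5: swap(0,1), lo=1 mid=2 ⇒ 4 5 5 4 5 4 4 5 5 4
5=5: mid=3
4<5: swap(1,3), lo=2 mid=4 ⇒ 4 4 5 5 5 4 4 5 5 4
5=5: mid=5
4<5: swap(2,5), lo=3 mid=6 ⇒ 4 4 4 5 5 5 4 5 5 4
4<5: swap(3,6), lo=4 mid=7 ⇒ 4 4 4 4 5 5 5 5 5 4
5=5: mid=8
5=5: mid=9
4<5: swap(4,9), lo=5 mid=10 ⇒ 4 4 4 4 4 5 5 5 5 5
done. lo=5 hi=9; a=4 4 4 4 4 5 5 5 5 5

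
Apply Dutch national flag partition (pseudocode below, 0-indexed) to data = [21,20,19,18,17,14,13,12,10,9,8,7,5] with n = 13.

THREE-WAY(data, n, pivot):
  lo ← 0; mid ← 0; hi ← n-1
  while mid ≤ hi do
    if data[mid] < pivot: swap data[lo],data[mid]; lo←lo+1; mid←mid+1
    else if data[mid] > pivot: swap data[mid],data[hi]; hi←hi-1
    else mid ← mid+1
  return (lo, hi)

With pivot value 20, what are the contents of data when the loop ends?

[5,19,18,17,14,13,12,10,9,8,7,20,21]

pivot = 20; lo=0, mid=0, hi=12
data[mid]=21>20: swap data[0],data[12]; hi=11 → [5,20,19,18,17,14,13,12,10,9,8,7,21]
data[mid]=5<20: swap data[0],data[0]; lo=1,mid=1 → [5,20,19,18,17,14,13,12,10,9,8,7,21]
data[mid]=20=20: mid=2
data[mid]=19<20: swap data[1],data[2]; lo=2,mid=3 → [5,19,20,18,17,14,13,12,10,9,8,7,21]
data[mid]=18<20: swap data[2],data[3]; lo=3,mid=4 → [5,19,18,20,17,14,13,12,10,9,8,7,21]
data[mid]=17<20: swap data[3],data[4]; lo=4,mid=5 → [5,19,18,17,20,14,13,12,10,9,8,7,21]
data[mid]=14<20: swap data[4],data[5]; lo=5,mid=6 → [5,19,18,17,14,20,13,12,10,9,8,7,21]
data[mid]=13<20: swap data[5],data[6]; lo=6,mid=7 → [5,19,18,17,14,13,20,12,10,9,8,7,21]
data[mid]=12<20: swap data[6],data[7]; lo=7,mid=8 → [5,19,18,17,14,13,12,20,10,9,8,7,21]
data[mid]=10<20: swap data[7],data[8]; lo=8,mid=9 → [5,19,18,17,14,13,12,10,20,9,8,7,21]
data[mid]=9<20: swap data[8],data[9]; lo=9,mid=10 → [5,19,18,17,14,13,12,10,9,20,8,7,21]
data[mid]=8<20: swap data[9],data[10]; lo=10,mid=11 → [5,19,18,17,14,13,12,10,9,8,20,7,21]
data[mid]=7<20: swap data[10],data[11]; lo=11,mid=12 → [5,19,18,17,14,13,12,10,9,8,7,20,21]
end: lo=11, hi=11; data = [5,19,18,17,14,13,12,10,9,8,7,20,21]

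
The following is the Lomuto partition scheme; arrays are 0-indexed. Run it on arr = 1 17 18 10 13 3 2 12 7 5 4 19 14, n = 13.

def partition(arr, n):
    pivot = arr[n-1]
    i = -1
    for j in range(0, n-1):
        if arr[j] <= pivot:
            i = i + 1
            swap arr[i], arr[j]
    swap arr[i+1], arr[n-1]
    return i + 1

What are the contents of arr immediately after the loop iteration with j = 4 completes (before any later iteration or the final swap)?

1 10 13 17 18 3 2 12 7 5 4 19 14

pivot = arr[12] = 14; i = -1
j=0: arr[0]=1 ≤ 14 → i=0, swap arr[0],arr[0] (no change) → 1 17 18 10 13 3 2 12 7 5 4 19 14
j=1: arr[1]=17 > 14 → no swap
j=2: arr[2]=18 > 14 → no swap
j=3: arr[3]=10 ≤ 14 → i=1, swap arr[1],arr[3] → 1 10 18 17 13 3 2 12 7 5 4 19 14
j=4: arr[4]=13 ≤ 14 → i=2, swap arr[2],arr[4] → 1 10 13 17 18 3 2 12 7 5 4 19 14
(after j=4) arr = 1 10 13 17 18 3 2 12 7 5 4 19 14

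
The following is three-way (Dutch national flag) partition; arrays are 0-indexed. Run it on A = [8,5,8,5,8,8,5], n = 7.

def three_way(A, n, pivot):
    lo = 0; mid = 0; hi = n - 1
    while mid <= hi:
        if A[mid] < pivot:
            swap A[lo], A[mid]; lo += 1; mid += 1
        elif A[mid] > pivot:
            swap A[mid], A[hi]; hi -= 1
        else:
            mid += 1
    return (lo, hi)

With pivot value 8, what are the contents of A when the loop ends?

lo=0 mid=0 hi=6
8=8: mid=1
5<8: swap(0,1), lo=1 mid=2 ⇒ [5,8,8,5,8,8,5]
8=8: mid=3
5<8: swap(1,3), lo=2 mid=4 ⇒ [5,5,8,8,8,8,5]
8=8: mid=5
8=8: mid=6
5<8: swap(2,6), lo=3 mid=7 ⇒ [5,5,5,8,8,8,8]
done. lo=3 hi=6; A=[5,5,5,8,8,8,8]

[5,5,5,8,8,8,8]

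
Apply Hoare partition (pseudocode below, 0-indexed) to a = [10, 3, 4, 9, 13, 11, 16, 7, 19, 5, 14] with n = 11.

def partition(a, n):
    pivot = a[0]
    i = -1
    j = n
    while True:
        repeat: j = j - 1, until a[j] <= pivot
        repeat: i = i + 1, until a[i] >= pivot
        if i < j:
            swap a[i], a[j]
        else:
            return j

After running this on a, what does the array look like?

[5, 3, 4, 9, 7, 11, 16, 13, 19, 10, 14]

pivot=10
j stops at 9 (5), i stops at 0 (10); swap ⇒ [5, 3, 4, 9, 13, 11, 16, 7, 19, 10, 14]
j stops at 7 (7), i stops at 4 (13); swap ⇒ [5, 3, 4, 9, 7, 11, 16, 13, 19, 10, 14]
j stops at 4, i stops at 5; i≥j ⇒ return 4. a=[5, 3, 4, 9, 7, 11, 16, 13, 19, 10, 14]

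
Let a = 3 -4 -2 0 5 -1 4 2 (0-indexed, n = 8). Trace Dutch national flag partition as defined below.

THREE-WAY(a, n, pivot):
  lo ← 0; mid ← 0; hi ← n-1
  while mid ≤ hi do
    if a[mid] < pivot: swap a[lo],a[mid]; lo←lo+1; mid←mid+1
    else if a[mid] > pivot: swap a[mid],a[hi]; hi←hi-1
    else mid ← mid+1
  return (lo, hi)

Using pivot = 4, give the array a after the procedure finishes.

lo=0 mid=0 hi=7
3<4: swap(0,0), lo=1 mid=1 ⇒ 3 -4 -2 0 5 -1 4 2
-4<4: swap(1,1), lo=2 mid=2 ⇒ 3 -4 -2 0 5 -1 4 2
-2<4: swap(2,2), lo=3 mid=3 ⇒ 3 -4 -2 0 5 -1 4 2
0<4: swap(3,3), lo=4 mid=4 ⇒ 3 -4 -2 0 5 -1 4 2
5>4: swap(4,7), hi=6 ⇒ 3 -4 -2 0 2 -1 4 5
2<4: swap(4,4), lo=5 mid=5 ⇒ 3 -4 -2 0 2 -1 4 5
-1<4: swap(5,5), lo=6 mid=6 ⇒ 3 -4 -2 0 2 -1 4 5
4=4: mid=7
done. lo=6 hi=6; a=3 -4 -2 0 2 -1 4 5

3 -4 -2 0 2 -1 4 5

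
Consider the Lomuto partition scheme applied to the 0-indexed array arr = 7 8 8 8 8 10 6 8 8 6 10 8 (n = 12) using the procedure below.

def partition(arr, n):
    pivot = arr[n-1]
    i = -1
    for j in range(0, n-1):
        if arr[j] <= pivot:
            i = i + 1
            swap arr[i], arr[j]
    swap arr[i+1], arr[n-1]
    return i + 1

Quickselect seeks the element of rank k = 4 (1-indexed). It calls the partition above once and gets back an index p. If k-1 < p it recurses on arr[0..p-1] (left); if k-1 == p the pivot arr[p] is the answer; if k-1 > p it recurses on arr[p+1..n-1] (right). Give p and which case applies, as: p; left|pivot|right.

9; left

pivot=8, i=-1
j=0: 7≤8, i=0, swap(0,0) ⇒ 7 8 8 8 8 10 6 8 8 6 10 8
j=1: 8≤8, i=1, swap(1,1) ⇒ 7 8 8 8 8 10 6 8 8 6 10 8
j=2: 8≤8, i=2, swap(2,2) ⇒ 7 8 8 8 8 10 6 8 8 6 10 8
j=3: 8≤8, i=3, swap(3,3) ⇒ 7 8 8 8 8 10 6 8 8 6 10 8
j=4: 8≤8, i=4, swap(4,4) ⇒ 7 8 8 8 8 10 6 8 8 6 10 8
j=5: 10>8, skip
j=6: 6≤8, i=5, swap(5,6) ⇒ 7 8 8 8 8 6 10 8 8 6 10 8
j=7: 8≤8, i=6, swap(6,7) ⇒ 7 8 8 8 8 6 8 10 8 6 10 8
j=8: 8≤8, i=7, swap(7,8) ⇒ 7 8 8 8 8 6 8 8 10 6 10 8
j=9: 6≤8, i=8, swap(8,9) ⇒ 7 8 8 8 8 6 8 8 6 10 10 8
j=10: 10>8, skip
swap(9,11) ⇒ 7 8 8 8 8 6 8 8 6 8 10 10; return 9
p = 9; k-1 = 3 < 9 ⇒ left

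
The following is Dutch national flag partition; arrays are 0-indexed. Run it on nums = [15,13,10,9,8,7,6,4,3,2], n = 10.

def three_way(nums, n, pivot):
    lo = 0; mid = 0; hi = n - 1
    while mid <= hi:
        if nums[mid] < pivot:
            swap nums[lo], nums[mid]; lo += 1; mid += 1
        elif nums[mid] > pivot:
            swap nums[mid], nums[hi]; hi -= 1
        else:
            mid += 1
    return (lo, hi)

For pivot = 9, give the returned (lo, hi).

(6, 6)

pivot = 9; lo=0, mid=0, hi=9
nums[mid]=15>9: swap nums[0],nums[9]; hi=8 → [2,13,10,9,8,7,6,4,3,15]
nums[mid]=2<9: swap nums[0],nums[0]; lo=1,mid=1 → [2,13,10,9,8,7,6,4,3,15]
nums[mid]=13>9: swap nums[1],nums[8]; hi=7 → [2,3,10,9,8,7,6,4,13,15]
nums[mid]=3<9: swap nums[1],nums[1]; lo=2,mid=2 → [2,3,10,9,8,7,6,4,13,15]
nums[mid]=10>9: swap nums[2],nums[7]; hi=6 → [2,3,4,9,8,7,6,10,13,15]
nums[mid]=4<9: swap nums[2],nums[2]; lo=3,mid=3 → [2,3,4,9,8,7,6,10,13,15]
nums[mid]=9=9: mid=4
nums[mid]=8<9: swap nums[3],nums[4]; lo=4,mid=5 → [2,3,4,8,9,7,6,10,13,15]
nums[mid]=7<9: swap nums[4],nums[5]; lo=5,mid=6 → [2,3,4,8,7,9,6,10,13,15]
nums[mid]=6<9: swap nums[5],nums[6]; lo=6,mid=7 → [2,3,4,8,7,6,9,10,13,15]
end: lo=6, hi=6; nums = [2,3,4,8,7,6,9,10,13,15]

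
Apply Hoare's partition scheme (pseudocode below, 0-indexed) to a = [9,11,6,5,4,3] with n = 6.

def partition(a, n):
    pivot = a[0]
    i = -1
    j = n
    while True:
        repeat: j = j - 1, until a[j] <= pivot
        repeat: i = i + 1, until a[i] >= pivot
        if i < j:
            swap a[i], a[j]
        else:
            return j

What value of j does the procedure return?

pivot=9
j stops at 5 (3), i stops at 0 (9); swap ⇒ [3,11,6,5,4,9]
j stops at 4 (4), i stops at 1 (11); swap ⇒ [3,4,6,5,11,9]
j stops at 3, i stops at 4; i≥j ⇒ return 3. a=[3,4,6,5,11,9]

3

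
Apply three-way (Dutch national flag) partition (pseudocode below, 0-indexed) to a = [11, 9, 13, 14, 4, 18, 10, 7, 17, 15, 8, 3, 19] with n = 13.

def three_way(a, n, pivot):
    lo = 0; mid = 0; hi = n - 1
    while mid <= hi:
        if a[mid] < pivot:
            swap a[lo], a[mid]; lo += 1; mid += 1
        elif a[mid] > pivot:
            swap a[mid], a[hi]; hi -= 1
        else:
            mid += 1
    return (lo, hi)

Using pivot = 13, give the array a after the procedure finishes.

[11, 9, 3, 4, 8, 10, 7, 13, 15, 17, 18, 19, 14]

pivot = 13; lo=0, mid=0, hi=12
a[mid]=11<13: swap a[0],a[0]; lo=1,mid=1 → [11, 9, 13, 14, 4, 18, 10, 7, 17, 15, 8, 3, 19]
a[mid]=9<13: swap a[1],a[1]; lo=2,mid=2 → [11, 9, 13, 14, 4, 18, 10, 7, 17, 15, 8, 3, 19]
a[mid]=13=13: mid=3
a[mid]=14>13: swap a[3],a[12]; hi=11 → [11, 9, 13, 19, 4, 18, 10, 7, 17, 15, 8, 3, 14]
a[mid]=19>13: swap a[3],a[11]; hi=10 → [11, 9, 13, 3, 4, 18, 10, 7, 17, 15, 8, 19, 14]
a[mid]=3<13: swap a[2],a[3]; lo=3,mid=4 → [11, 9, 3, 13, 4, 18, 10, 7, 17, 15, 8, 19, 14]
a[mid]=4<13: swap a[3],a[4]; lo=4,mid=5 → [11, 9, 3, 4, 13, 18, 10, 7, 17, 15, 8, 19, 14]
a[mid]=18>13: swap a[5],a[10]; hi=9 → [11, 9, 3, 4, 13, 8, 10, 7, 17, 15, 18, 19, 14]
a[mid]=8<13: swap a[4],a[5]; lo=5,mid=6 → [11, 9, 3, 4, 8, 13, 10, 7, 17, 15, 18, 19, 14]
a[mid]=10<13: swap a[5],a[6]; lo=6,mid=7 → [11, 9, 3, 4, 8, 10, 13, 7, 17, 15, 18, 19, 14]
a[mid]=7<13: swap a[6],a[7]; lo=7,mid=8 → [11, 9, 3, 4, 8, 10, 7, 13, 17, 15, 18, 19, 14]
a[mid]=17>13: swap a[8],a[9]; hi=8 → [11, 9, 3, 4, 8, 10, 7, 13, 15, 17, 18, 19, 14]
a[mid]=15>13: swap a[8],a[8]; hi=7 → [11, 9, 3, 4, 8, 10, 7, 13, 15, 17, 18, 19, 14]
end: lo=7, hi=7; a = [11, 9, 3, 4, 8, 10, 7, 13, 15, 17, 18, 19, 14]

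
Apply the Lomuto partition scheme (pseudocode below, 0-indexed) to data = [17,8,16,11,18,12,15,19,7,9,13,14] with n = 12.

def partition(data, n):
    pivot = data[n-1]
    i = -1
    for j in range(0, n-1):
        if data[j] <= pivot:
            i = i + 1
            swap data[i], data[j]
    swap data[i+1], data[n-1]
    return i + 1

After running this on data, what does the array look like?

pivot=14, i=-1
j=0: 17>14, skip
j=1: 8≤14, i=0, swap(0,1) ⇒ [8,17,16,11,18,12,15,19,7,9,13,14]
j=2: 16>14, skip
j=3: 11≤14, i=1, swap(1,3) ⇒ [8,11,16,17,18,12,15,19,7,9,13,14]
j=4: 18>14, skip
j=5: 12≤14, i=2, swap(2,5) ⇒ [8,11,12,17,18,16,15,19,7,9,13,14]
j=6: 15>14, skip
j=7: 19>14, skip
j=8: 7≤14, i=3, swap(3,8) ⇒ [8,11,12,7,18,16,15,19,17,9,13,14]
j=9: 9≤14, i=4, swap(4,9) ⇒ [8,11,12,7,9,16,15,19,17,18,13,14]
j=10: 13≤14, i=5, swap(5,10) ⇒ [8,11,12,7,9,13,15,19,17,18,16,14]
swap(6,11) ⇒ [8,11,12,7,9,13,14,19,17,18,16,15]; return 6

[8,11,12,7,9,13,14,19,17,18,16,15]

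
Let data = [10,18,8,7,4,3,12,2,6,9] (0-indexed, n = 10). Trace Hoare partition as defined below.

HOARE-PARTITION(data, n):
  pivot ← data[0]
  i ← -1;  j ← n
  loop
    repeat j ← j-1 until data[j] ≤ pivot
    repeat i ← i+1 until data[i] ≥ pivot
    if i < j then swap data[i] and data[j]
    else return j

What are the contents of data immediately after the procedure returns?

pivot = data[0] = 10; i = -1, j = 10
j→9 (data[9]=9≤10), i→0 (data[0]=10≥10); i<j, swap → [9,18,8,7,4,3,12,2,6,10]
j→8 (data[8]=6≤10), i→1 (data[1]=18≥10); i<j, swap → [9,6,8,7,4,3,12,2,18,10]
j→7 (data[7]=2≤10), i→6 (data[6]=12≥10); i<j, swap → [9,6,8,7,4,3,2,12,18,10]
j→6, i→7; i≥j, return j=6. data = [9,6,8,7,4,3,2,12,18,10]

[9,6,8,7,4,3,2,12,18,10]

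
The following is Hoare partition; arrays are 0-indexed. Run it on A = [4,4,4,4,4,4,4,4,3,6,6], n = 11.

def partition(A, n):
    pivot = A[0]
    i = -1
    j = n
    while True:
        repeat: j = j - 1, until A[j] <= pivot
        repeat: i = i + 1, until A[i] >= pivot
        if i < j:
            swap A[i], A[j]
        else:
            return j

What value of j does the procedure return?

pivot = A[0] = 4; i = -1, j = 11
j→8 (A[8]=3≤4), i→0 (A[0]=4≥4); i<j, swap → [3,4,4,4,4,4,4,4,4,6,6]
j→7 (A[7]=4≤4), i→1 (A[1]=4≥4); i<j, swap → [3,4,4,4,4,4,4,4,4,6,6]
j→6 (A[6]=4≤4), i→2 (A[2]=4≥4); i<j, swap → [3,4,4,4,4,4,4,4,4,6,6]
j→5 (A[5]=4≤4), i→3 (A[3]=4≥4); i<j, swap → [3,4,4,4,4,4,4,4,4,6,6]
j→4, i→4; i≥j, return j=4. A = [3,4,4,4,4,4,4,4,4,6,6]

4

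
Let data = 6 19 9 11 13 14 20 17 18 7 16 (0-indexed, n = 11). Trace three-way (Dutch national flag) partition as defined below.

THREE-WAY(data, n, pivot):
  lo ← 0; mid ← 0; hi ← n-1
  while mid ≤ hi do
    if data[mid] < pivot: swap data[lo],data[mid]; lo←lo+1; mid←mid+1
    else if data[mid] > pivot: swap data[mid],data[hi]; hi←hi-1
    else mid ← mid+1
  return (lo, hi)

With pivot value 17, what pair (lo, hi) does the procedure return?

(7, 7)

pivot = 17; lo=0, mid=0, hi=10
data[mid]=6<17: swap data[0],data[0]; lo=1,mid=1 → 6 19 9 11 13 14 20 17 18 7 16
data[mid]=19>17: swap data[1],data[10]; hi=9 → 6 16 9 11 13 14 20 17 18 7 19
data[mid]=16<17: swap data[1],data[1]; lo=2,mid=2 → 6 16 9 11 13 14 20 17 18 7 19
data[mid]=9<17: swap data[2],data[2]; lo=3,mid=3 → 6 16 9 11 13 14 20 17 18 7 19
data[mid]=11<17: swap data[3],data[3]; lo=4,mid=4 → 6 16 9 11 13 14 20 17 18 7 19
data[mid]=13<17: swap data[4],data[4]; lo=5,mid=5 → 6 16 9 11 13 14 20 17 18 7 19
data[mid]=14<17: swap data[5],data[5]; lo=6,mid=6 → 6 16 9 11 13 14 20 17 18 7 19
data[mid]=20>17: swap data[6],data[9]; hi=8 → 6 16 9 11 13 14 7 17 18 20 19
data[mid]=7<17: swap data[6],data[6]; lo=7,mid=7 → 6 16 9 11 13 14 7 17 18 20 19
data[mid]=17=17: mid=8
data[mid]=18>17: swap data[8],data[8]; hi=7 → 6 16 9 11 13 14 7 17 18 20 19
end: lo=7, hi=7; data = 6 16 9 11 13 14 7 17 18 20 19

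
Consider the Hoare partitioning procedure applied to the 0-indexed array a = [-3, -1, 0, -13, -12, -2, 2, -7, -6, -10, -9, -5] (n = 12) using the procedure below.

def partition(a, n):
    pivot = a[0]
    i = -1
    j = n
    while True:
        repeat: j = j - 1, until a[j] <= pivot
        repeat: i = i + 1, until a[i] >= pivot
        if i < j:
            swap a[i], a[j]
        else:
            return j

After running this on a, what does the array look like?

[-5, -9, -10, -13, -12, -6, -7, 2, -2, 0, -1, -3]

pivot=-3
j stops at 11 (-5), i stops at 0 (-3); swap ⇒ [-5, -1, 0, -13, -12, -2, 2, -7, -6, -10, -9, -3]
j stops at 10 (-9), i stops at 1 (-1); swap ⇒ [-5, -9, 0, -13, -12, -2, 2, -7, -6, -10, -1, -3]
j stops at 9 (-10), i stops at 2 (0); swap ⇒ [-5, -9, -10, -13, -12, -2, 2, -7, -6, 0, -1, -3]
j stops at 8 (-6), i stops at 5 (-2); swap ⇒ [-5, -9, -10, -13, -12, -6, 2, -7, -2, 0, -1, -3]
j stops at 7 (-7), i stops at 6 (2); swap ⇒ [-5, -9, -10, -13, -12, -6, -7, 2, -2, 0, -1, -3]
j stops at 6, i stops at 7; i≥j ⇒ return 6. a=[-5, -9, -10, -13, -12, -6, -7, 2, -2, 0, -1, -3]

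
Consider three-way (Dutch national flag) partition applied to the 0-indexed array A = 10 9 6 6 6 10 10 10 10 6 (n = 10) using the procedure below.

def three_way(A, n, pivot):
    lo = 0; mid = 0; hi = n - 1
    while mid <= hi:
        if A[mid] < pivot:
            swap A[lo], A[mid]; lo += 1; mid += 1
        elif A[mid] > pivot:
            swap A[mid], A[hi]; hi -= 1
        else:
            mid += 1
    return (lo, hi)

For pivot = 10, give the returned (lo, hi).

lo=0 mid=0 hi=9
10=10: mid=1
9<10: swap(0,1), lo=1 mid=2 ⇒ 9 10 6 6 6 10 10 10 10 6
6<10: swap(1,2), lo=2 mid=3 ⇒ 9 6 10 6 6 10 10 10 10 6
6<10: swap(2,3), lo=3 mid=4 ⇒ 9 6 6 10 6 10 10 10 10 6
6<10: swap(3,4), lo=4 mid=5 ⇒ 9 6 6 6 10 10 10 10 10 6
10=10: mid=6
10=10: mid=7
10=10: mid=8
10=10: mid=9
6<10: swap(4,9), lo=5 mid=10 ⇒ 9 6 6 6 6 10 10 10 10 10
done. lo=5 hi=9; A=9 6 6 6 6 10 10 10 10 10

(5, 9)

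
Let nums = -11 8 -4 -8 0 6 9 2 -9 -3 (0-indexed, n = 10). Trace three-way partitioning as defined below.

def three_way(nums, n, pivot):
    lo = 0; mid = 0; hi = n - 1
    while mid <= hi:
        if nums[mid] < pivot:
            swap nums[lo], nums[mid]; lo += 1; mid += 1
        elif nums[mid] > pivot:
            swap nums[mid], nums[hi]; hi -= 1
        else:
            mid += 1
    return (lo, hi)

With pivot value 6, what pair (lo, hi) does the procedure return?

pivot = 6; lo=0, mid=0, hi=9
nums[mid]=-11<6: swap nums[0],nums[0]; lo=1,mid=1 → -11 8 -4 -8 0 6 9 2 -9 -3
nums[mid]=8>6: swap nums[1],nums[9]; hi=8 → -11 -3 -4 -8 0 6 9 2 -9 8
nums[mid]=-3<6: swap nums[1],nums[1]; lo=2,mid=2 → -11 -3 -4 -8 0 6 9 2 -9 8
nums[mid]=-4<6: swap nums[2],nums[2]; lo=3,mid=3 → -11 -3 -4 -8 0 6 9 2 -9 8
nums[mid]=-8<6: swap nums[3],nums[3]; lo=4,mid=4 → -11 -3 -4 -8 0 6 9 2 -9 8
nums[mid]=0<6: swap nums[4],nums[4]; lo=5,mid=5 → -11 -3 -4 -8 0 6 9 2 -9 8
nums[mid]=6=6: mid=6
nums[mid]=9>6: swap nums[6],nums[8]; hi=7 → -11 -3 -4 -8 0 6 -9 2 9 8
nums[mid]=-9<6: swap nums[5],nums[6]; lo=6,mid=7 → -11 -3 -4 -8 0 -9 6 2 9 8
nums[mid]=2<6: swap nums[6],nums[7]; lo=7,mid=8 → -11 -3 -4 -8 0 -9 2 6 9 8
end: lo=7, hi=7; nums = -11 -3 -4 -8 0 -9 2 6 9 8

(7, 7)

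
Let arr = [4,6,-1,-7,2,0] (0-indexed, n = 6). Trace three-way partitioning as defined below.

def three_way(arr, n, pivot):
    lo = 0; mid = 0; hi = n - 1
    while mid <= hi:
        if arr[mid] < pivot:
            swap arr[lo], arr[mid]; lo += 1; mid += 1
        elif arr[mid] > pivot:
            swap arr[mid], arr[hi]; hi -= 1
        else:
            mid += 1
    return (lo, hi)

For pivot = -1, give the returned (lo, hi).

lo=0 mid=0 hi=5
4>-1: swap(0,5), hi=4 ⇒ [0,6,-1,-7,2,4]
0>-1: swap(0,4), hi=3 ⇒ [2,6,-1,-7,0,4]
2>-1: swap(0,3), hi=2 ⇒ [-7,6,-1,2,0,4]
-7<-1: swap(0,0), lo=1 mid=1 ⇒ [-7,6,-1,2,0,4]
6>-1: swap(1,2), hi=1 ⇒ [-7,-1,6,2,0,4]
-1=-1: mid=2
done. lo=1 hi=1; arr=[-7,-1,6,2,0,4]

(1, 1)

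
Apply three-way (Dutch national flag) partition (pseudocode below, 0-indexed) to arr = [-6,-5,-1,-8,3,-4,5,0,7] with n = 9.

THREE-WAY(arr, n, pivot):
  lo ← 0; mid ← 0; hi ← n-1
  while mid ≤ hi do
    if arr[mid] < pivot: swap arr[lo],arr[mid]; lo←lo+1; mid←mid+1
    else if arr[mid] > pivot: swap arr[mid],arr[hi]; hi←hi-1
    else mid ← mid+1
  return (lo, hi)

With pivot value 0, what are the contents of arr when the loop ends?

lo=0 mid=0 hi=8
-6<0: swap(0,0), lo=1 mid=1 ⇒ [-6,-5,-1,-8,3,-4,5,0,7]
-5<0: swap(1,1), lo=2 mid=2 ⇒ [-6,-5,-1,-8,3,-4,5,0,7]
-1<0: swap(2,2), lo=3 mid=3 ⇒ [-6,-5,-1,-8,3,-4,5,0,7]
-8<0: swap(3,3), lo=4 mid=4 ⇒ [-6,-5,-1,-8,3,-4,5,0,7]
3>0: swap(4,8), hi=7 ⇒ [-6,-5,-1,-8,7,-4,5,0,3]
7>0: swap(4,7), hi=6 ⇒ [-6,-5,-1,-8,0,-4,5,7,3]
0=0: mid=5
-4<0: swap(4,5), lo=5 mid=6 ⇒ [-6,-5,-1,-8,-4,0,5,7,3]
5>0: swap(6,6), hi=5 ⇒ [-6,-5,-1,-8,-4,0,5,7,3]
done. lo=5 hi=5; arr=[-6,-5,-1,-8,-4,0,5,7,3]

[-6,-5,-1,-8,-4,0,5,7,3]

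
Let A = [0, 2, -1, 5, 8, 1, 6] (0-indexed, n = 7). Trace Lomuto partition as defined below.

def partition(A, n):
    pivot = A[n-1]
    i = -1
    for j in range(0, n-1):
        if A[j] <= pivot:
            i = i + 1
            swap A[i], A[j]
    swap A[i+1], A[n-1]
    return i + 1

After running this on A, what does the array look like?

[0, 2, -1, 5, 1, 6, 8]

pivot=6, i=-1
j=0: 0≤6, i=0, swap(0,0) ⇒ [0, 2, -1, 5, 8, 1, 6]
j=1: 2≤6, i=1, swap(1,1) ⇒ [0, 2, -1, 5, 8, 1, 6]
j=2: -1≤6, i=2, swap(2,2) ⇒ [0, 2, -1, 5, 8, 1, 6]
j=3: 5≤6, i=3, swap(3,3) ⇒ [0, 2, -1, 5, 8, 1, 6]
j=4: 8>6, skip
j=5: 1≤6, i=4, swap(4,5) ⇒ [0, 2, -1, 5, 1, 8, 6]
swap(5,6) ⇒ [0, 2, -1, 5, 1, 6, 8]; return 5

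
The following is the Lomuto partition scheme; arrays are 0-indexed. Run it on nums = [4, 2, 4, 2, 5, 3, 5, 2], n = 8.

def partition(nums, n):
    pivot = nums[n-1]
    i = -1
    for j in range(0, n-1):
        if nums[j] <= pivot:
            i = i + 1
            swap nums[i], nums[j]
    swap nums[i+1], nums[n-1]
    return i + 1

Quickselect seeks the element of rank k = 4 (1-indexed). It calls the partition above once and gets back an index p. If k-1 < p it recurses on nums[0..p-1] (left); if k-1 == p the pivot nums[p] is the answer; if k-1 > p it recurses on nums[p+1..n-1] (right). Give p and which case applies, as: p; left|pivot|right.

pivot = nums[7] = 2; i = -1
j=0: nums[0]=4 > 2 → no swap
j=1: nums[1]=2 ≤ 2 → i=0, swap nums[0],nums[1] → [2, 4, 4, 2, 5, 3, 5, 2]
j=2: nums[2]=4 > 2 → no swap
j=3: nums[3]=2 ≤ 2 → i=1, swap nums[1],nums[3] → [2, 2, 4, 4, 5, 3, 5, 2]
j=4: nums[4]=5 > 2 → no swap
j=5: nums[5]=3 > 2 → no swap
j=6: nums[6]=5 > 2 → no swap
final swap nums[2],nums[7] → [2, 2, 2, 4, 5, 3, 5, 4]; return 2
p = 2; k-1 = 3 > 2 ⇒ right

2; right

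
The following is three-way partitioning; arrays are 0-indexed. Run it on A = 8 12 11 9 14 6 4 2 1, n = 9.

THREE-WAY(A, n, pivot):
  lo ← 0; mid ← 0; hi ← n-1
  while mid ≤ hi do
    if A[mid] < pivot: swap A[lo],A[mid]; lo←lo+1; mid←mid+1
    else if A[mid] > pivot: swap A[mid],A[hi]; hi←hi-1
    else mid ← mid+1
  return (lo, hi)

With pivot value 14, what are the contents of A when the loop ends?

8 12 11 9 6 4 2 1 14

pivot = 14; lo=0, mid=0, hi=8
A[mid]=8<14: swap A[0],A[0]; lo=1,mid=1 → 8 12 11 9 14 6 4 2 1
A[mid]=12<14: swap A[1],A[1]; lo=2,mid=2 → 8 12 11 9 14 6 4 2 1
A[mid]=11<14: swap A[2],A[2]; lo=3,mid=3 → 8 12 11 9 14 6 4 2 1
A[mid]=9<14: swap A[3],A[3]; lo=4,mid=4 → 8 12 11 9 14 6 4 2 1
A[mid]=14=14: mid=5
A[mid]=6<14: swap A[4],A[5]; lo=5,mid=6 → 8 12 11 9 6 14 4 2 1
A[mid]=4<14: swap A[5],A[6]; lo=6,mid=7 → 8 12 11 9 6 4 14 2 1
A[mid]=2<14: swap A[6],A[7]; lo=7,mid=8 → 8 12 11 9 6 4 2 14 1
A[mid]=1<14: swap A[7],A[8]; lo=8,mid=9 → 8 12 11 9 6 4 2 1 14
end: lo=8, hi=8; A = 8 12 11 9 6 4 2 1 14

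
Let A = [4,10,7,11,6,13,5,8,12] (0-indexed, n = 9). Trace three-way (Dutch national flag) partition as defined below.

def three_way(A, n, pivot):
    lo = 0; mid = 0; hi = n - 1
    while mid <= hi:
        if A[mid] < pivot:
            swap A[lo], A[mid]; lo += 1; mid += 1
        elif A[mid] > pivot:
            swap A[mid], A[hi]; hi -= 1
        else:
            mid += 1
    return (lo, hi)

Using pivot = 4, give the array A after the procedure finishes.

pivot = 4; lo=0, mid=0, hi=8
A[mid]=4=4: mid=1
A[mid]=10>4: swap A[1],A[8]; hi=7 → [4,12,7,11,6,13,5,8,10]
A[mid]=12>4: swap A[1],A[7]; hi=6 → [4,8,7,11,6,13,5,12,10]
A[mid]=8>4: swap A[1],A[6]; hi=5 → [4,5,7,11,6,13,8,12,10]
A[mid]=5>4: swap A[1],A[5]; hi=4 → [4,13,7,11,6,5,8,12,10]
A[mid]=13>4: swap A[1],A[4]; hi=3 → [4,6,7,11,13,5,8,12,10]
A[mid]=6>4: swap A[1],A[3]; hi=2 → [4,11,7,6,13,5,8,12,10]
A[mid]=11>4: swap A[1],A[2]; hi=1 → [4,7,11,6,13,5,8,12,10]
A[mid]=7>4: swap A[1],A[1]; hi=0 → [4,7,11,6,13,5,8,12,10]
end: lo=0, hi=0; A = [4,7,11,6,13,5,8,12,10]

[4,7,11,6,13,5,8,12,10]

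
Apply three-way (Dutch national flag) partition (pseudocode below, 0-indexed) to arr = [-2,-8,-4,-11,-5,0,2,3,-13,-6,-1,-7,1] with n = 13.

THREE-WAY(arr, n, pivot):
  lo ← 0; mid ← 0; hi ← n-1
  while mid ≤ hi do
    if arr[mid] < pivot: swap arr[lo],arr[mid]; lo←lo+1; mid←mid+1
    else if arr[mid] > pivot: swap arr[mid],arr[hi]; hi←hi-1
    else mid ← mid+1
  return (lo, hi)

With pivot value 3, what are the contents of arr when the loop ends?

pivot = 3; lo=0, mid=0, hi=12
arr[mid]=-2<3: swap arr[0],arr[0]; lo=1,mid=1 → [-2,-8,-4,-11,-5,0,2,3,-13,-6,-1,-7,1]
arr[mid]=-8<3: swap arr[1],arr[1]; lo=2,mid=2 → [-2,-8,-4,-11,-5,0,2,3,-13,-6,-1,-7,1]
arr[mid]=-4<3: swap arr[2],arr[2]; lo=3,mid=3 → [-2,-8,-4,-11,-5,0,2,3,-13,-6,-1,-7,1]
arr[mid]=-11<3: swap arr[3],arr[3]; lo=4,mid=4 → [-2,-8,-4,-11,-5,0,2,3,-13,-6,-1,-7,1]
arr[mid]=-5<3: swap arr[4],arr[4]; lo=5,mid=5 → [-2,-8,-4,-11,-5,0,2,3,-13,-6,-1,-7,1]
arr[mid]=0<3: swap arr[5],arr[5]; lo=6,mid=6 → [-2,-8,-4,-11,-5,0,2,3,-13,-6,-1,-7,1]
arr[mid]=2<3: swap arr[6],arr[6]; lo=7,mid=7 → [-2,-8,-4,-11,-5,0,2,3,-13,-6,-1,-7,1]
arr[mid]=3=3: mid=8
arr[mid]=-13<3: swap arr[7],arr[8]; lo=8,mid=9 → [-2,-8,-4,-11,-5,0,2,-13,3,-6,-1,-7,1]
arr[mid]=-6<3: swap arr[8],arr[9]; lo=9,mid=10 → [-2,-8,-4,-11,-5,0,2,-13,-6,3,-1,-7,1]
arr[mid]=-1<3: swap arr[9],arr[10]; lo=10,mid=11 → [-2,-8,-4,-11,-5,0,2,-13,-6,-1,3,-7,1]
arr[mid]=-7<3: swap arr[10],arr[11]; lo=11,mid=12 → [-2,-8,-4,-11,-5,0,2,-13,-6,-1,-7,3,1]
arr[mid]=1<3: swap arr[11],arr[12]; lo=12,mid=13 → [-2,-8,-4,-11,-5,0,2,-13,-6,-1,-7,1,3]
end: lo=12, hi=12; arr = [-2,-8,-4,-11,-5,0,2,-13,-6,-1,-7,1,3]

[-2,-8,-4,-11,-5,0,2,-13,-6,-1,-7,1,3]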